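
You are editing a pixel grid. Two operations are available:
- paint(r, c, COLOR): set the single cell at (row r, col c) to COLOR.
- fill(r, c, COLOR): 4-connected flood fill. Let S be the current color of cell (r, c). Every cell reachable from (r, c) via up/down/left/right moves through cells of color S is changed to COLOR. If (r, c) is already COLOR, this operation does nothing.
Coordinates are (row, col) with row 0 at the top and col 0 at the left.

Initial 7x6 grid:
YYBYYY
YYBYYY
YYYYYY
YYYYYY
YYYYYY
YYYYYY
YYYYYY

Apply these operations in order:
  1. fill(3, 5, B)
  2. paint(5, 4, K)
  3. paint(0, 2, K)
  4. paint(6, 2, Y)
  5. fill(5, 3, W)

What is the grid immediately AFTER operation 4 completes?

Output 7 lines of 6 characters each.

After op 1 fill(3,5,B) [40 cells changed]:
BBBBBB
BBBBBB
BBBBBB
BBBBBB
BBBBBB
BBBBBB
BBBBBB
After op 2 paint(5,4,K):
BBBBBB
BBBBBB
BBBBBB
BBBBBB
BBBBBB
BBBBKB
BBBBBB
After op 3 paint(0,2,K):
BBKBBB
BBBBBB
BBBBBB
BBBBBB
BBBBBB
BBBBKB
BBBBBB
After op 4 paint(6,2,Y):
BBKBBB
BBBBBB
BBBBBB
BBBBBB
BBBBBB
BBBBKB
BBYBBB

Answer: BBKBBB
BBBBBB
BBBBBB
BBBBBB
BBBBBB
BBBBKB
BBYBBB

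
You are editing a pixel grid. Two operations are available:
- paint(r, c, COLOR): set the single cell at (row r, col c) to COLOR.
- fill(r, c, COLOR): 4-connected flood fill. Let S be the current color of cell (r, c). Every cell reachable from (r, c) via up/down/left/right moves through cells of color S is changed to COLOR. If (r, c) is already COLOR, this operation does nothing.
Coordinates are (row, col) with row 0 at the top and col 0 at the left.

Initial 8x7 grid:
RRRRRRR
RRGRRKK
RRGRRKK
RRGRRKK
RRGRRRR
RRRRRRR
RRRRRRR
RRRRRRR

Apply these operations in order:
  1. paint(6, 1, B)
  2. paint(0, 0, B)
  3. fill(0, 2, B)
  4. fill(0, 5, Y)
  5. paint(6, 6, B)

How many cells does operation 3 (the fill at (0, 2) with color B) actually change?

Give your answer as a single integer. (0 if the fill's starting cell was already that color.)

Answer: 44

Derivation:
After op 1 paint(6,1,B):
RRRRRRR
RRGRRKK
RRGRRKK
RRGRRKK
RRGRRRR
RRRRRRR
RBRRRRR
RRRRRRR
After op 2 paint(0,0,B):
BRRRRRR
RRGRRKK
RRGRRKK
RRGRRKK
RRGRRRR
RRRRRRR
RBRRRRR
RRRRRRR
After op 3 fill(0,2,B) [44 cells changed]:
BBBBBBB
BBGBBKK
BBGBBKK
BBGBBKK
BBGBBBB
BBBBBBB
BBBBBBB
BBBBBBB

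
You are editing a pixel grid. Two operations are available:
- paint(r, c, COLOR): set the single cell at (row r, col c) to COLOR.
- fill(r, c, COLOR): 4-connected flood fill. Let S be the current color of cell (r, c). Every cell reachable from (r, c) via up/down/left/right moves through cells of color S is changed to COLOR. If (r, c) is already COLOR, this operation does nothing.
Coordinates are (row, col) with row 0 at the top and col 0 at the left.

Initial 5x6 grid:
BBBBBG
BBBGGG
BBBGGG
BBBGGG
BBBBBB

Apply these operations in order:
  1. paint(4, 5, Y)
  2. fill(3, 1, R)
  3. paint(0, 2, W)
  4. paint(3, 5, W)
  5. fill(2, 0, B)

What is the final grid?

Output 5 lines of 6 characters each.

After op 1 paint(4,5,Y):
BBBBBG
BBBGGG
BBBGGG
BBBGGG
BBBBBY
After op 2 fill(3,1,R) [19 cells changed]:
RRRRRG
RRRGGG
RRRGGG
RRRGGG
RRRRRY
After op 3 paint(0,2,W):
RRWRRG
RRRGGG
RRRGGG
RRRGGG
RRRRRY
After op 4 paint(3,5,W):
RRWRRG
RRRGGG
RRRGGG
RRRGGW
RRRRRY
After op 5 fill(2,0,B) [16 cells changed]:
BBWRRG
BBBGGG
BBBGGG
BBBGGW
BBBBBY

Answer: BBWRRG
BBBGGG
BBBGGG
BBBGGW
BBBBBY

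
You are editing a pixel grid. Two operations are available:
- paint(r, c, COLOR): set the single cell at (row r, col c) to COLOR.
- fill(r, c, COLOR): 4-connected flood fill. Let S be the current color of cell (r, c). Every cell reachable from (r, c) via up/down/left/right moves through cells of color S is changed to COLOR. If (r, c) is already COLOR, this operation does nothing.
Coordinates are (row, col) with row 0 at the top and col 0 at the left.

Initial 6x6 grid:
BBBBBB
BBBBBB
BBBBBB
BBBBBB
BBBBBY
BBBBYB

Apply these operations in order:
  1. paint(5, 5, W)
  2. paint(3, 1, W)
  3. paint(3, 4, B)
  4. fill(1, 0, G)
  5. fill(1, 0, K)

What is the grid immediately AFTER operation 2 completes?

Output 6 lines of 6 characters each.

Answer: BBBBBB
BBBBBB
BBBBBB
BWBBBB
BBBBBY
BBBBYW

Derivation:
After op 1 paint(5,5,W):
BBBBBB
BBBBBB
BBBBBB
BBBBBB
BBBBBY
BBBBYW
After op 2 paint(3,1,W):
BBBBBB
BBBBBB
BBBBBB
BWBBBB
BBBBBY
BBBBYW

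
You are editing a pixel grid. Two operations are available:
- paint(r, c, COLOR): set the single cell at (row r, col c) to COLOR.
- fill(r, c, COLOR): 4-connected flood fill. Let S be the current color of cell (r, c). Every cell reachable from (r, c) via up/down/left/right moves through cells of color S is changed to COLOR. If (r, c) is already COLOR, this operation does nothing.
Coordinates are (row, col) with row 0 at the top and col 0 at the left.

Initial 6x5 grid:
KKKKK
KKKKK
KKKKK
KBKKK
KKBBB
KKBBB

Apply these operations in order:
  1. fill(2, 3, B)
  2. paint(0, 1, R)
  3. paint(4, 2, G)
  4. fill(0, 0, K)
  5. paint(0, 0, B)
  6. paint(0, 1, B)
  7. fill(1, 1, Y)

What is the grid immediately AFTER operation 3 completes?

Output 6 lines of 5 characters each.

After op 1 fill(2,3,B) [23 cells changed]:
BBBBB
BBBBB
BBBBB
BBBBB
BBBBB
BBBBB
After op 2 paint(0,1,R):
BRBBB
BBBBB
BBBBB
BBBBB
BBBBB
BBBBB
After op 3 paint(4,2,G):
BRBBB
BBBBB
BBBBB
BBBBB
BBGBB
BBBBB

Answer: BRBBB
BBBBB
BBBBB
BBBBB
BBGBB
BBBBB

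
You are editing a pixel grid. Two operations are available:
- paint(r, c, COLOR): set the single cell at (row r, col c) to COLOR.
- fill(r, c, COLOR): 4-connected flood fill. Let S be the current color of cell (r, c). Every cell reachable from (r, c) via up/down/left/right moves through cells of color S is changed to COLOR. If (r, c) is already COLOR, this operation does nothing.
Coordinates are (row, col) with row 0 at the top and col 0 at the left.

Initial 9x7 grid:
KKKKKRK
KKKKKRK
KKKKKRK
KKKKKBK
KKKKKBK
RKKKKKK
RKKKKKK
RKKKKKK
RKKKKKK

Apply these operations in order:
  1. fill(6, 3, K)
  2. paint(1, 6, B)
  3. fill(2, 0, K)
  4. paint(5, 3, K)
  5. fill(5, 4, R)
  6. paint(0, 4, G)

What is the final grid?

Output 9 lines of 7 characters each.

After op 1 fill(6,3,K) [0 cells changed]:
KKKKKRK
KKKKKRK
KKKKKRK
KKKKKBK
KKKKKBK
RKKKKKK
RKKKKKK
RKKKKKK
RKKKKKK
After op 2 paint(1,6,B):
KKKKKRK
KKKKKRB
KKKKKRK
KKKKKBK
KKKKKBK
RKKKKKK
RKKKKKK
RKKKKKK
RKKKKKK
After op 3 fill(2,0,K) [0 cells changed]:
KKKKKRK
KKKKKRB
KKKKKRK
KKKKKBK
KKKKKBK
RKKKKKK
RKKKKKK
RKKKKKK
RKKKKKK
After op 4 paint(5,3,K):
KKKKKRK
KKKKKRB
KKKKKRK
KKKKKBK
KKKKKBK
RKKKKKK
RKKKKKK
RKKKKKK
RKKKKKK
After op 5 fill(5,4,R) [52 cells changed]:
RRRRRRK
RRRRRRB
RRRRRRR
RRRRRBR
RRRRRBR
RRRRRRR
RRRRRRR
RRRRRRR
RRRRRRR
After op 6 paint(0,4,G):
RRRRGRK
RRRRRRB
RRRRRRR
RRRRRBR
RRRRRBR
RRRRRRR
RRRRRRR
RRRRRRR
RRRRRRR

Answer: RRRRGRK
RRRRRRB
RRRRRRR
RRRRRBR
RRRRRBR
RRRRRRR
RRRRRRR
RRRRRRR
RRRRRRR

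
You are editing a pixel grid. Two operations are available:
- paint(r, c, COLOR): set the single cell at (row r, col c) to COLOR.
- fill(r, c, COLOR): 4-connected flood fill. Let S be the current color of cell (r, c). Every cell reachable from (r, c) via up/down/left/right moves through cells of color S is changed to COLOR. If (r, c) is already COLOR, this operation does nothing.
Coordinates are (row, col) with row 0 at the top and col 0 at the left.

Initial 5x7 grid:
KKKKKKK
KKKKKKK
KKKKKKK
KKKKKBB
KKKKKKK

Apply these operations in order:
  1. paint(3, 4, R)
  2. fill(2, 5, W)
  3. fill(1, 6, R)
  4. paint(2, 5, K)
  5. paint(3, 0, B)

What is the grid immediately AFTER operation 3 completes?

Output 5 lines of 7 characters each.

After op 1 paint(3,4,R):
KKKKKKK
KKKKKKK
KKKKKKK
KKKKRBB
KKKKKKK
After op 2 fill(2,5,W) [32 cells changed]:
WWWWWWW
WWWWWWW
WWWWWWW
WWWWRBB
WWWWWWW
After op 3 fill(1,6,R) [32 cells changed]:
RRRRRRR
RRRRRRR
RRRRRRR
RRRRRBB
RRRRRRR

Answer: RRRRRRR
RRRRRRR
RRRRRRR
RRRRRBB
RRRRRRR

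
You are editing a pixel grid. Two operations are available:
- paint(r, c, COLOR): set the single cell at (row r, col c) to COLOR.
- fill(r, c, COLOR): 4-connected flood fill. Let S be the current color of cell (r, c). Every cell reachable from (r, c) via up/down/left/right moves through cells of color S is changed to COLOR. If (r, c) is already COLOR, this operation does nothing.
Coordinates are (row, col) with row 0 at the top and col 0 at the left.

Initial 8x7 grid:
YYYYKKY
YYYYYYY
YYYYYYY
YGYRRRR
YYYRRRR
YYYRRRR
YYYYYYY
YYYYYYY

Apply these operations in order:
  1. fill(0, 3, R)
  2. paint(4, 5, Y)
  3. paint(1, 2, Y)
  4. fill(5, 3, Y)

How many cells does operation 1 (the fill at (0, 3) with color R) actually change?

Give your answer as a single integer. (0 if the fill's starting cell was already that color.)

After op 1 fill(0,3,R) [41 cells changed]:
RRRRKKR
RRRRRRR
RRRRRRR
RGRRRRR
RRRRRRR
RRRRRRR
RRRRRRR
RRRRRRR

Answer: 41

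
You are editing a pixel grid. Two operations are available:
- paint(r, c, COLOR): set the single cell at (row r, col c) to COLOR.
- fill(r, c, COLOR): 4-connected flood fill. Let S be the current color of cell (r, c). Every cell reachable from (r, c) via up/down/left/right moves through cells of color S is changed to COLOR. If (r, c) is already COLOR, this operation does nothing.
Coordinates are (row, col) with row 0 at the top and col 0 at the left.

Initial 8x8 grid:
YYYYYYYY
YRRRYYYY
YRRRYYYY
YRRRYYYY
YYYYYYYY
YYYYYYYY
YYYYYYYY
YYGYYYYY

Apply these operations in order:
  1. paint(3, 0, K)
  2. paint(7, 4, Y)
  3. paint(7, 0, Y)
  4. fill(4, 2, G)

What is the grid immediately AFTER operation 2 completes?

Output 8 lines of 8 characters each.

After op 1 paint(3,0,K):
YYYYYYYY
YRRRYYYY
YRRRYYYY
KRRRYYYY
YYYYYYYY
YYYYYYYY
YYYYYYYY
YYGYYYYY
After op 2 paint(7,4,Y):
YYYYYYYY
YRRRYYYY
YRRRYYYY
KRRRYYYY
YYYYYYYY
YYYYYYYY
YYYYYYYY
YYGYYYYY

Answer: YYYYYYYY
YRRRYYYY
YRRRYYYY
KRRRYYYY
YYYYYYYY
YYYYYYYY
YYYYYYYY
YYGYYYYY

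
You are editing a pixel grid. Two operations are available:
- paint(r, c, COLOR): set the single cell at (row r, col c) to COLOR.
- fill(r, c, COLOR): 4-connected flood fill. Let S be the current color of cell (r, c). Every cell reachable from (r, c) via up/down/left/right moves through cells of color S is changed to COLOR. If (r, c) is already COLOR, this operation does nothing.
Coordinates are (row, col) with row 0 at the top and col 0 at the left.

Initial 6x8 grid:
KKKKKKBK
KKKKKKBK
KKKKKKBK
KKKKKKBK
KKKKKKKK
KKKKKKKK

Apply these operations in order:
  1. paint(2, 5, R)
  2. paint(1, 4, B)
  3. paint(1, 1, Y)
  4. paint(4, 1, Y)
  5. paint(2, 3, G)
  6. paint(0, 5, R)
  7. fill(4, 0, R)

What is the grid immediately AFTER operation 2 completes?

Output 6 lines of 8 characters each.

Answer: KKKKKKBK
KKKKBKBK
KKKKKRBK
KKKKKKBK
KKKKKKKK
KKKKKKKK

Derivation:
After op 1 paint(2,5,R):
KKKKKKBK
KKKKKKBK
KKKKKRBK
KKKKKKBK
KKKKKKKK
KKKKKKKK
After op 2 paint(1,4,B):
KKKKKKBK
KKKKBKBK
KKKKKRBK
KKKKKKBK
KKKKKKKK
KKKKKKKK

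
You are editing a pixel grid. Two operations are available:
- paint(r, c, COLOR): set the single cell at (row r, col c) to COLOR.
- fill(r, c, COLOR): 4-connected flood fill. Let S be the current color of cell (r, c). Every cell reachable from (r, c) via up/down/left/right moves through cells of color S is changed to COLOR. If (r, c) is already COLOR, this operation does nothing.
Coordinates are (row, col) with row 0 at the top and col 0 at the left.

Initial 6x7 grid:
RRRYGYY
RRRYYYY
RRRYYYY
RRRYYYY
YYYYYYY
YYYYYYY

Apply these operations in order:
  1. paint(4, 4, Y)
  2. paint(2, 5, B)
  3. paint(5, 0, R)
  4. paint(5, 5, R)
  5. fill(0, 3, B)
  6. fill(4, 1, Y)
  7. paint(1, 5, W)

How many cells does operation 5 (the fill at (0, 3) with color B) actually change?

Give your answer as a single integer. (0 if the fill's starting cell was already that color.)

Answer: 26

Derivation:
After op 1 paint(4,4,Y):
RRRYGYY
RRRYYYY
RRRYYYY
RRRYYYY
YYYYYYY
YYYYYYY
After op 2 paint(2,5,B):
RRRYGYY
RRRYYYY
RRRYYBY
RRRYYYY
YYYYYYY
YYYYYYY
After op 3 paint(5,0,R):
RRRYGYY
RRRYYYY
RRRYYBY
RRRYYYY
YYYYYYY
RYYYYYY
After op 4 paint(5,5,R):
RRRYGYY
RRRYYYY
RRRYYBY
RRRYYYY
YYYYYYY
RYYYYRY
After op 5 fill(0,3,B) [26 cells changed]:
RRRBGBB
RRRBBBB
RRRBBBB
RRRBBBB
BBBBBBB
RBBBBRB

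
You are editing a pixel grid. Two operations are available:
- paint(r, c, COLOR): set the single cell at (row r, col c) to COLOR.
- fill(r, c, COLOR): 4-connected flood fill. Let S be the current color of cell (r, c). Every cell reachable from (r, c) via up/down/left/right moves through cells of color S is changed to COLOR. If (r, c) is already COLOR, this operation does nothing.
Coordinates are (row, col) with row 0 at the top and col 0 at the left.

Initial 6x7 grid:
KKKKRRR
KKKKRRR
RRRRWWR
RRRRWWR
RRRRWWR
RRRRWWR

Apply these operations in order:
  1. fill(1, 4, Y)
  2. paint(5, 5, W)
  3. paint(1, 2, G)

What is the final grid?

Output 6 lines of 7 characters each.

After op 1 fill(1,4,Y) [10 cells changed]:
KKKKYYY
KKKKYYY
RRRRWWY
RRRRWWY
RRRRWWY
RRRRWWY
After op 2 paint(5,5,W):
KKKKYYY
KKKKYYY
RRRRWWY
RRRRWWY
RRRRWWY
RRRRWWY
After op 3 paint(1,2,G):
KKKKYYY
KKGKYYY
RRRRWWY
RRRRWWY
RRRRWWY
RRRRWWY

Answer: KKKKYYY
KKGKYYY
RRRRWWY
RRRRWWY
RRRRWWY
RRRRWWY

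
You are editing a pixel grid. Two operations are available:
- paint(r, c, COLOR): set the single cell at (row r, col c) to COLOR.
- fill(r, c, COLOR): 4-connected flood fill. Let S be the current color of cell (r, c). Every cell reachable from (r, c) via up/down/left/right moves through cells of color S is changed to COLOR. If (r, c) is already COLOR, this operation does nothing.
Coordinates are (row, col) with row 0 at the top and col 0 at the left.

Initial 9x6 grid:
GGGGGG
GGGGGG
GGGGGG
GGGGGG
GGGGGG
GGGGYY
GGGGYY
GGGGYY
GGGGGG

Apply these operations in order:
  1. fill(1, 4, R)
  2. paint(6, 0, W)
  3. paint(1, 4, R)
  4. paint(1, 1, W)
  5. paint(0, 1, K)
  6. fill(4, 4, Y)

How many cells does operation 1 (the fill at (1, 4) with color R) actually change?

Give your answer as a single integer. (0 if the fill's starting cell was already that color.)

After op 1 fill(1,4,R) [48 cells changed]:
RRRRRR
RRRRRR
RRRRRR
RRRRRR
RRRRRR
RRRRYY
RRRRYY
RRRRYY
RRRRRR

Answer: 48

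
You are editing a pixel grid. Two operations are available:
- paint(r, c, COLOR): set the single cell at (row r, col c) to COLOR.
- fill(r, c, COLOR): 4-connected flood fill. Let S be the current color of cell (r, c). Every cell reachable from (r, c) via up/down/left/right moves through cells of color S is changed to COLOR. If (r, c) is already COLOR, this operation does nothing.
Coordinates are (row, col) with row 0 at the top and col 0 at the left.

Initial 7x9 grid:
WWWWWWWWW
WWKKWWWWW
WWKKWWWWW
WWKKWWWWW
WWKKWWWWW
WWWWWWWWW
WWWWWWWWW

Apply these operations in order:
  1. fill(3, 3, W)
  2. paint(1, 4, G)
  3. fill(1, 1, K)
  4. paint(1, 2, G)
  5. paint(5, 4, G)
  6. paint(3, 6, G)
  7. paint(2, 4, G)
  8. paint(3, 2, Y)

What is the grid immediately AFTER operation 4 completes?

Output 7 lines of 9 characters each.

Answer: KKKKKKKKK
KKGKGKKKK
KKKKKKKKK
KKKKKKKKK
KKKKKKKKK
KKKKKKKKK
KKKKKKKKK

Derivation:
After op 1 fill(3,3,W) [8 cells changed]:
WWWWWWWWW
WWWWWWWWW
WWWWWWWWW
WWWWWWWWW
WWWWWWWWW
WWWWWWWWW
WWWWWWWWW
After op 2 paint(1,4,G):
WWWWWWWWW
WWWWGWWWW
WWWWWWWWW
WWWWWWWWW
WWWWWWWWW
WWWWWWWWW
WWWWWWWWW
After op 3 fill(1,1,K) [62 cells changed]:
KKKKKKKKK
KKKKGKKKK
KKKKKKKKK
KKKKKKKKK
KKKKKKKKK
KKKKKKKKK
KKKKKKKKK
After op 4 paint(1,2,G):
KKKKKKKKK
KKGKGKKKK
KKKKKKKKK
KKKKKKKKK
KKKKKKKKK
KKKKKKKKK
KKKKKKKKK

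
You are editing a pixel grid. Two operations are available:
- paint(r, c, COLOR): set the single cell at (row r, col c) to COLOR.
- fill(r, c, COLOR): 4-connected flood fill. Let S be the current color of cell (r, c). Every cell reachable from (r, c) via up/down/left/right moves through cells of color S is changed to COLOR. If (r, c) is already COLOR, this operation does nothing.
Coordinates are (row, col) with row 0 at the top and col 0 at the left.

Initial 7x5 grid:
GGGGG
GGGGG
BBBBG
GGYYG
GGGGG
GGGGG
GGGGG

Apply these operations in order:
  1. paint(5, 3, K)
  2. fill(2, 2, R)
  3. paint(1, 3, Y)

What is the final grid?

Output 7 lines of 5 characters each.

After op 1 paint(5,3,K):
GGGGG
GGGGG
BBBBG
GGYYG
GGGGG
GGGKG
GGGGG
After op 2 fill(2,2,R) [4 cells changed]:
GGGGG
GGGGG
RRRRG
GGYYG
GGGGG
GGGKG
GGGGG
After op 3 paint(1,3,Y):
GGGGG
GGGYG
RRRRG
GGYYG
GGGGG
GGGKG
GGGGG

Answer: GGGGG
GGGYG
RRRRG
GGYYG
GGGGG
GGGKG
GGGGG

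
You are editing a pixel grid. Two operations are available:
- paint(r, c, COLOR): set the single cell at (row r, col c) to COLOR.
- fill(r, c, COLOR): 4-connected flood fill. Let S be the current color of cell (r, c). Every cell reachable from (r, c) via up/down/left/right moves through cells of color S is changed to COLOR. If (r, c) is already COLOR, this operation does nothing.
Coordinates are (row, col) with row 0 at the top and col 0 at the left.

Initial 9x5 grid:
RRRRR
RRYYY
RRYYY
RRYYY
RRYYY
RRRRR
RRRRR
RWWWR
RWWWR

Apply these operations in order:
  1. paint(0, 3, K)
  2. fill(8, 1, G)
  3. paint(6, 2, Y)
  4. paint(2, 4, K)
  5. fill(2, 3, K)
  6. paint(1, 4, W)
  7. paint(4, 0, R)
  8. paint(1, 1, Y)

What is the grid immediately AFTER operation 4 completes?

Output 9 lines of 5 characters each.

After op 1 paint(0,3,K):
RRRKR
RRYYY
RRYYY
RRYYY
RRYYY
RRRRR
RRRRR
RWWWR
RWWWR
After op 2 fill(8,1,G) [6 cells changed]:
RRRKR
RRYYY
RRYYY
RRYYY
RRYYY
RRRRR
RRRRR
RGGGR
RGGGR
After op 3 paint(6,2,Y):
RRRKR
RRYYY
RRYYY
RRYYY
RRYYY
RRRRR
RRYRR
RGGGR
RGGGR
After op 4 paint(2,4,K):
RRRKR
RRYYY
RRYYK
RRYYY
RRYYY
RRRRR
RRYRR
RGGGR
RGGGR

Answer: RRRKR
RRYYY
RRYYK
RRYYY
RRYYY
RRRRR
RRYRR
RGGGR
RGGGR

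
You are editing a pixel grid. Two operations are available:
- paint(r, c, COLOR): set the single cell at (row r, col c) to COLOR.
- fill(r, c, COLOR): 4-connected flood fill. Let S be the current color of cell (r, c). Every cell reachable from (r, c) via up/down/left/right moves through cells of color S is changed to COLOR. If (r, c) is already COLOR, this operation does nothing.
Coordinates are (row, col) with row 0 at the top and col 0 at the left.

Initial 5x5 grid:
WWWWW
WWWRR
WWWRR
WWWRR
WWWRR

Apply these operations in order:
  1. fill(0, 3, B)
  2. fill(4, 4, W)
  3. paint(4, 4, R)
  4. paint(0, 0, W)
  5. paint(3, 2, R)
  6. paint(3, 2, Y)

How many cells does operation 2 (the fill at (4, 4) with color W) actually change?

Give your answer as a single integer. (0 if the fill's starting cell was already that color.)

Answer: 8

Derivation:
After op 1 fill(0,3,B) [17 cells changed]:
BBBBB
BBBRR
BBBRR
BBBRR
BBBRR
After op 2 fill(4,4,W) [8 cells changed]:
BBBBB
BBBWW
BBBWW
BBBWW
BBBWW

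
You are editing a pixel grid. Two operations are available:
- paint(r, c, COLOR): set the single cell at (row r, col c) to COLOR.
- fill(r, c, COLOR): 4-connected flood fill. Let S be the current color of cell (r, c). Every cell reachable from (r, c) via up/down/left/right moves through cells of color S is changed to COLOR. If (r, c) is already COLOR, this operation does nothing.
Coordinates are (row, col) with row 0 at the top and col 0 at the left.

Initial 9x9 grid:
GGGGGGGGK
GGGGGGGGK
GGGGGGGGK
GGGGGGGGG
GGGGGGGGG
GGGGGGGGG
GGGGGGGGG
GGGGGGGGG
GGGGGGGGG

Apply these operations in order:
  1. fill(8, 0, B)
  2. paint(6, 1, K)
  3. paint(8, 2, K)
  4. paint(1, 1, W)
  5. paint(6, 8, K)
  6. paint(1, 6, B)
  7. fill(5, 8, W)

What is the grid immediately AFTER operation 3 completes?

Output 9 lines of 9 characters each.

After op 1 fill(8,0,B) [78 cells changed]:
BBBBBBBBK
BBBBBBBBK
BBBBBBBBK
BBBBBBBBB
BBBBBBBBB
BBBBBBBBB
BBBBBBBBB
BBBBBBBBB
BBBBBBBBB
After op 2 paint(6,1,K):
BBBBBBBBK
BBBBBBBBK
BBBBBBBBK
BBBBBBBBB
BBBBBBBBB
BBBBBBBBB
BKBBBBBBB
BBBBBBBBB
BBBBBBBBB
After op 3 paint(8,2,K):
BBBBBBBBK
BBBBBBBBK
BBBBBBBBK
BBBBBBBBB
BBBBBBBBB
BBBBBBBBB
BKBBBBBBB
BBBBBBBBB
BBKBBBBBB

Answer: BBBBBBBBK
BBBBBBBBK
BBBBBBBBK
BBBBBBBBB
BBBBBBBBB
BBBBBBBBB
BKBBBBBBB
BBBBBBBBB
BBKBBBBBB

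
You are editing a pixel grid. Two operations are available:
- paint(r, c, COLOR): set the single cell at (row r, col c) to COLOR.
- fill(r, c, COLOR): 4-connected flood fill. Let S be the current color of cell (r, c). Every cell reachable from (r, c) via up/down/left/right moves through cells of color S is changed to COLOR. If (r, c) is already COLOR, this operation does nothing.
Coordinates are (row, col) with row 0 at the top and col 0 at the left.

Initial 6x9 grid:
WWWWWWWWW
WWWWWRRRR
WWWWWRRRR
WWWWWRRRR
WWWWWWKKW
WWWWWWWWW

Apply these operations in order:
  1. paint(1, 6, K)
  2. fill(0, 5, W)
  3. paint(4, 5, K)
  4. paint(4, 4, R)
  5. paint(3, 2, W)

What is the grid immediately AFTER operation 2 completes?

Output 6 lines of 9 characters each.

After op 1 paint(1,6,K):
WWWWWWWWW
WWWWWRKRR
WWWWWRRRR
WWWWWRRRR
WWWWWWKKW
WWWWWWWWW
After op 2 fill(0,5,W) [0 cells changed]:
WWWWWWWWW
WWWWWRKRR
WWWWWRRRR
WWWWWRRRR
WWWWWWKKW
WWWWWWWWW

Answer: WWWWWWWWW
WWWWWRKRR
WWWWWRRRR
WWWWWRRRR
WWWWWWKKW
WWWWWWWWW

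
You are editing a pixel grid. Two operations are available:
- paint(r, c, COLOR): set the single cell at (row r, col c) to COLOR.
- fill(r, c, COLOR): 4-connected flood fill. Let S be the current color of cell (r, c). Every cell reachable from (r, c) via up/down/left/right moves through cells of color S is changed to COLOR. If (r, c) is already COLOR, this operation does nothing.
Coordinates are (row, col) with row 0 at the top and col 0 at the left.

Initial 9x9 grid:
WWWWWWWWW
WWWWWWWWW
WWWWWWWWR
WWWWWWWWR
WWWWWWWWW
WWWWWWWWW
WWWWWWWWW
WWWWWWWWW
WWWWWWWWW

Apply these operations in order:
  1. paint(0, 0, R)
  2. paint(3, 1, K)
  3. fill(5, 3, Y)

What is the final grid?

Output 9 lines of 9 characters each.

After op 1 paint(0,0,R):
RWWWWWWWW
WWWWWWWWW
WWWWWWWWR
WWWWWWWWR
WWWWWWWWW
WWWWWWWWW
WWWWWWWWW
WWWWWWWWW
WWWWWWWWW
After op 2 paint(3,1,K):
RWWWWWWWW
WWWWWWWWW
WWWWWWWWR
WKWWWWWWR
WWWWWWWWW
WWWWWWWWW
WWWWWWWWW
WWWWWWWWW
WWWWWWWWW
After op 3 fill(5,3,Y) [77 cells changed]:
RYYYYYYYY
YYYYYYYYY
YYYYYYYYR
YKYYYYYYR
YYYYYYYYY
YYYYYYYYY
YYYYYYYYY
YYYYYYYYY
YYYYYYYYY

Answer: RYYYYYYYY
YYYYYYYYY
YYYYYYYYR
YKYYYYYYR
YYYYYYYYY
YYYYYYYYY
YYYYYYYYY
YYYYYYYYY
YYYYYYYYY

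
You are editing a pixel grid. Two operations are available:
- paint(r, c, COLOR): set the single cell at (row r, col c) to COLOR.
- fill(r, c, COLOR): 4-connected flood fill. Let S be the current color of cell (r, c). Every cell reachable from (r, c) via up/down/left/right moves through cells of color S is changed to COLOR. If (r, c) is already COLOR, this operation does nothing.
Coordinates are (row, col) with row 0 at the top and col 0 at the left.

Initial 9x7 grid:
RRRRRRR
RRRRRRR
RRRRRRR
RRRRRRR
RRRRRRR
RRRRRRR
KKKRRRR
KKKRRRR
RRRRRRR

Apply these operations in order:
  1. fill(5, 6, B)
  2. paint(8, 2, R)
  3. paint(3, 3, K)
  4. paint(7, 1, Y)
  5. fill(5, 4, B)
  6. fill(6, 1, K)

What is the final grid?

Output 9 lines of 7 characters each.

Answer: BBBBBBB
BBBBBBB
BBBBBBB
BBBKBBB
BBBBBBB
BBBBBBB
KKKBBBB
KYKBBBB
BBRBBBB

Derivation:
After op 1 fill(5,6,B) [57 cells changed]:
BBBBBBB
BBBBBBB
BBBBBBB
BBBBBBB
BBBBBBB
BBBBBBB
KKKBBBB
KKKBBBB
BBBBBBB
After op 2 paint(8,2,R):
BBBBBBB
BBBBBBB
BBBBBBB
BBBBBBB
BBBBBBB
BBBBBBB
KKKBBBB
KKKBBBB
BBRBBBB
After op 3 paint(3,3,K):
BBBBBBB
BBBBBBB
BBBBBBB
BBBKBBB
BBBBBBB
BBBBBBB
KKKBBBB
KKKBBBB
BBRBBBB
After op 4 paint(7,1,Y):
BBBBBBB
BBBBBBB
BBBBBBB
BBBKBBB
BBBBBBB
BBBBBBB
KKKBBBB
KYKBBBB
BBRBBBB
After op 5 fill(5,4,B) [0 cells changed]:
BBBBBBB
BBBBBBB
BBBBBBB
BBBKBBB
BBBBBBB
BBBBBBB
KKKBBBB
KYKBBBB
BBRBBBB
After op 6 fill(6,1,K) [0 cells changed]:
BBBBBBB
BBBBBBB
BBBBBBB
BBBKBBB
BBBBBBB
BBBBBBB
KKKBBBB
KYKBBBB
BBRBBBB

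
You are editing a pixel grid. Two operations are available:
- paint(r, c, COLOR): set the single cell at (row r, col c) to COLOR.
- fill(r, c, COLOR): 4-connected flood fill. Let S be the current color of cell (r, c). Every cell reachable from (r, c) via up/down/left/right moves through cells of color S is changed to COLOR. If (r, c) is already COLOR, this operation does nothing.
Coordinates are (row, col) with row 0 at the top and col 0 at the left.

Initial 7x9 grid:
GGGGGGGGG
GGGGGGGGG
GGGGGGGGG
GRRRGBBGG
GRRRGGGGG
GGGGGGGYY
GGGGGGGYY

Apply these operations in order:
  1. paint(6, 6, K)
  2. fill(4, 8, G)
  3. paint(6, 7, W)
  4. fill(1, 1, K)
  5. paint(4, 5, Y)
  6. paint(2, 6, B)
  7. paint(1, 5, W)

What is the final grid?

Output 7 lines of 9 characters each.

Answer: KKKKKKKKK
KKKKKWKKK
KKKKKKBKK
KRRRKBBKK
KRRRKYKKK
KKKKKKKYY
KKKKKKKWY

Derivation:
After op 1 paint(6,6,K):
GGGGGGGGG
GGGGGGGGG
GGGGGGGGG
GRRRGBBGG
GRRRGGGGG
GGGGGGGYY
GGGGGGKYY
After op 2 fill(4,8,G) [0 cells changed]:
GGGGGGGGG
GGGGGGGGG
GGGGGGGGG
GRRRGBBGG
GRRRGGGGG
GGGGGGGYY
GGGGGGKYY
After op 3 paint(6,7,W):
GGGGGGGGG
GGGGGGGGG
GGGGGGGGG
GRRRGBBGG
GRRRGGGGG
GGGGGGGYY
GGGGGGKWY
After op 4 fill(1,1,K) [50 cells changed]:
KKKKKKKKK
KKKKKKKKK
KKKKKKKKK
KRRRKBBKK
KRRRKKKKK
KKKKKKKYY
KKKKKKKWY
After op 5 paint(4,5,Y):
KKKKKKKKK
KKKKKKKKK
KKKKKKKKK
KRRRKBBKK
KRRRKYKKK
KKKKKKKYY
KKKKKKKWY
After op 6 paint(2,6,B):
KKKKKKKKK
KKKKKKKKK
KKKKKKBKK
KRRRKBBKK
KRRRKYKKK
KKKKKKKYY
KKKKKKKWY
After op 7 paint(1,5,W):
KKKKKKKKK
KKKKKWKKK
KKKKKKBKK
KRRRKBBKK
KRRRKYKKK
KKKKKKKYY
KKKKKKKWY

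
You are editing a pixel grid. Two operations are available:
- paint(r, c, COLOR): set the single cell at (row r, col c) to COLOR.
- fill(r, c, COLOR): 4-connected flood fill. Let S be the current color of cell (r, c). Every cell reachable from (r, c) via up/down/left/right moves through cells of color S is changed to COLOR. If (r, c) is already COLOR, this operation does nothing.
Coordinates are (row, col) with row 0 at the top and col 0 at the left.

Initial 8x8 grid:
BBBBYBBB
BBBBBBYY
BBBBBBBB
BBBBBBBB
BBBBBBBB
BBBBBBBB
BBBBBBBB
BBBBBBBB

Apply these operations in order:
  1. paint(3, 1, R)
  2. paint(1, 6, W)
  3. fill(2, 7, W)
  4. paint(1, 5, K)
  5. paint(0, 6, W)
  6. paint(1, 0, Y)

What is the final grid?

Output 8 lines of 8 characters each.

Answer: WWWWYWWW
YWWWWKWY
WWWWWWWW
WRWWWWWW
WWWWWWWW
WWWWWWWW
WWWWWWWW
WWWWWWWW

Derivation:
After op 1 paint(3,1,R):
BBBBYBBB
BBBBBBYY
BBBBBBBB
BRBBBBBB
BBBBBBBB
BBBBBBBB
BBBBBBBB
BBBBBBBB
After op 2 paint(1,6,W):
BBBBYBBB
BBBBBBWY
BBBBBBBB
BRBBBBBB
BBBBBBBB
BBBBBBBB
BBBBBBBB
BBBBBBBB
After op 3 fill(2,7,W) [60 cells changed]:
WWWWYWWW
WWWWWWWY
WWWWWWWW
WRWWWWWW
WWWWWWWW
WWWWWWWW
WWWWWWWW
WWWWWWWW
After op 4 paint(1,5,K):
WWWWYWWW
WWWWWKWY
WWWWWWWW
WRWWWWWW
WWWWWWWW
WWWWWWWW
WWWWWWWW
WWWWWWWW
After op 5 paint(0,6,W):
WWWWYWWW
WWWWWKWY
WWWWWWWW
WRWWWWWW
WWWWWWWW
WWWWWWWW
WWWWWWWW
WWWWWWWW
After op 6 paint(1,0,Y):
WWWWYWWW
YWWWWKWY
WWWWWWWW
WRWWWWWW
WWWWWWWW
WWWWWWWW
WWWWWWWW
WWWWWWWW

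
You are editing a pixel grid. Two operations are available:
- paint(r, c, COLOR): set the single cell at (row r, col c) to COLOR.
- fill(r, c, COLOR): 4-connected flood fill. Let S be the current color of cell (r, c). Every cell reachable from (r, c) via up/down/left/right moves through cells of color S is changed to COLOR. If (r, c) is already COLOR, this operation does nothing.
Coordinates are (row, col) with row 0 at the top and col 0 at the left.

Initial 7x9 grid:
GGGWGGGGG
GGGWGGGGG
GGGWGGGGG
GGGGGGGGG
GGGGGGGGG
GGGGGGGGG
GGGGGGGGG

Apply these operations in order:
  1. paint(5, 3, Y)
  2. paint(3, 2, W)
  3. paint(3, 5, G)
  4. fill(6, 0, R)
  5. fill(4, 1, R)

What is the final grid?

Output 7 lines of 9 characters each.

After op 1 paint(5,3,Y):
GGGWGGGGG
GGGWGGGGG
GGGWGGGGG
GGGGGGGGG
GGGGGGGGG
GGGYGGGGG
GGGGGGGGG
After op 2 paint(3,2,W):
GGGWGGGGG
GGGWGGGGG
GGGWGGGGG
GGWGGGGGG
GGGGGGGGG
GGGYGGGGG
GGGGGGGGG
After op 3 paint(3,5,G):
GGGWGGGGG
GGGWGGGGG
GGGWGGGGG
GGWGGGGGG
GGGGGGGGG
GGGYGGGGG
GGGGGGGGG
After op 4 fill(6,0,R) [58 cells changed]:
RRRWRRRRR
RRRWRRRRR
RRRWRRRRR
RRWRRRRRR
RRRRRRRRR
RRRYRRRRR
RRRRRRRRR
After op 5 fill(4,1,R) [0 cells changed]:
RRRWRRRRR
RRRWRRRRR
RRRWRRRRR
RRWRRRRRR
RRRRRRRRR
RRRYRRRRR
RRRRRRRRR

Answer: RRRWRRRRR
RRRWRRRRR
RRRWRRRRR
RRWRRRRRR
RRRRRRRRR
RRRYRRRRR
RRRRRRRRR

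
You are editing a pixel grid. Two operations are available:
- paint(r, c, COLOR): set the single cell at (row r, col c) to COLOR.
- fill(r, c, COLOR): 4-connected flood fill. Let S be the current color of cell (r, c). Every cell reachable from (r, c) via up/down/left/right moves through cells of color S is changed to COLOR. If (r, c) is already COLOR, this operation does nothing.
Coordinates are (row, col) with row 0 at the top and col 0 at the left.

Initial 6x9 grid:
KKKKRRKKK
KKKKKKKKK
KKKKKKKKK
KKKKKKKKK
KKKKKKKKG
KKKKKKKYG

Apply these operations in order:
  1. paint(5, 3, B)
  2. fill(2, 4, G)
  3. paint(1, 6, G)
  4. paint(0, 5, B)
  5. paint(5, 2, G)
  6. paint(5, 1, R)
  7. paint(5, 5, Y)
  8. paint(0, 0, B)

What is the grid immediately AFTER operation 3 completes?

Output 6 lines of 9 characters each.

Answer: GGGGRRGGG
GGGGGGGGG
GGGGGGGGG
GGGGGGGGG
GGGGGGGGG
GGGBGGGYG

Derivation:
After op 1 paint(5,3,B):
KKKKRRKKK
KKKKKKKKK
KKKKKKKKK
KKKKKKKKK
KKKKKKKKG
KKKBKKKYG
After op 2 fill(2,4,G) [48 cells changed]:
GGGGRRGGG
GGGGGGGGG
GGGGGGGGG
GGGGGGGGG
GGGGGGGGG
GGGBGGGYG
After op 3 paint(1,6,G):
GGGGRRGGG
GGGGGGGGG
GGGGGGGGG
GGGGGGGGG
GGGGGGGGG
GGGBGGGYG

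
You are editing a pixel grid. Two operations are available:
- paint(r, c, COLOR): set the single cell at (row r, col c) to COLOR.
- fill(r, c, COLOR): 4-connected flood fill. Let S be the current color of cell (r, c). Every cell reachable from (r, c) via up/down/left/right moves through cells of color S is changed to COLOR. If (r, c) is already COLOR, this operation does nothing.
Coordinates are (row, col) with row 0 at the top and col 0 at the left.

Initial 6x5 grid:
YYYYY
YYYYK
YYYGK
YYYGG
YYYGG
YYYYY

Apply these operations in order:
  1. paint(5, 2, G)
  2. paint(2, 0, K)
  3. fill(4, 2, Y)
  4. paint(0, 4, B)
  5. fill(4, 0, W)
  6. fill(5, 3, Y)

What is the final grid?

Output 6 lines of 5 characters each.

Answer: WWWWB
WWWWK
KWWGK
WWWGG
WWWGG
WWGYY

Derivation:
After op 1 paint(5,2,G):
YYYYY
YYYYK
YYYGK
YYYGG
YYYGG
YYGYY
After op 2 paint(2,0,K):
YYYYY
YYYYK
KYYGK
YYYGG
YYYGG
YYGYY
After op 3 fill(4,2,Y) [0 cells changed]:
YYYYY
YYYYK
KYYGK
YYYGG
YYYGG
YYGYY
After op 4 paint(0,4,B):
YYYYB
YYYYK
KYYGK
YYYGG
YYYGG
YYGYY
After op 5 fill(4,0,W) [18 cells changed]:
WWWWB
WWWWK
KWWGK
WWWGG
WWWGG
WWGYY
After op 6 fill(5,3,Y) [0 cells changed]:
WWWWB
WWWWK
KWWGK
WWWGG
WWWGG
WWGYY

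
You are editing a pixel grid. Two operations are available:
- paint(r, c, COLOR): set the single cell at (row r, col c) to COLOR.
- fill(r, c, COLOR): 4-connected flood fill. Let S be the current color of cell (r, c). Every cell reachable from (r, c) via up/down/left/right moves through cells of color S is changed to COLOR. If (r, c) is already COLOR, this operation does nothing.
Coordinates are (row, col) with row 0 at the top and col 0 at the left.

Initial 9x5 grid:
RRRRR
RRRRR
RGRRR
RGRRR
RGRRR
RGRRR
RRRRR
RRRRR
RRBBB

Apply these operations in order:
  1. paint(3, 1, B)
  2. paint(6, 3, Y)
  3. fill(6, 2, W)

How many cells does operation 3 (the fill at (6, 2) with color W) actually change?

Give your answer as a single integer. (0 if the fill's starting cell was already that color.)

After op 1 paint(3,1,B):
RRRRR
RRRRR
RGRRR
RBRRR
RGRRR
RGRRR
RRRRR
RRRRR
RRBBB
After op 2 paint(6,3,Y):
RRRRR
RRRRR
RGRRR
RBRRR
RGRRR
RGRRR
RRRYR
RRRRR
RRBBB
After op 3 fill(6,2,W) [37 cells changed]:
WWWWW
WWWWW
WGWWW
WBWWW
WGWWW
WGWWW
WWWYW
WWWWW
WWBBB

Answer: 37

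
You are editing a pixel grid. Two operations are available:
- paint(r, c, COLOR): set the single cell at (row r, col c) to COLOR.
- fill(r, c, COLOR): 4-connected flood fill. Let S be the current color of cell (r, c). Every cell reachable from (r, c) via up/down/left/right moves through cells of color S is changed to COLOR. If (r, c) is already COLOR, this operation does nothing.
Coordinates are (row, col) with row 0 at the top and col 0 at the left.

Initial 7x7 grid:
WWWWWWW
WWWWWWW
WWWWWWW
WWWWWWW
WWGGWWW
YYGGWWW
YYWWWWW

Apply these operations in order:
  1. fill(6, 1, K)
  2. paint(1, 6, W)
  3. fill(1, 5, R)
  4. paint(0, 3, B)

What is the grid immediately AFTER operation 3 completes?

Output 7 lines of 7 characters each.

Answer: RRRRRRR
RRRRRRR
RRRRRRR
RRRRRRR
RRGGRRR
KKGGRRR
KKRRRRR

Derivation:
After op 1 fill(6,1,K) [4 cells changed]:
WWWWWWW
WWWWWWW
WWWWWWW
WWWWWWW
WWGGWWW
KKGGWWW
KKWWWWW
After op 2 paint(1,6,W):
WWWWWWW
WWWWWWW
WWWWWWW
WWWWWWW
WWGGWWW
KKGGWWW
KKWWWWW
After op 3 fill(1,5,R) [41 cells changed]:
RRRRRRR
RRRRRRR
RRRRRRR
RRRRRRR
RRGGRRR
KKGGRRR
KKRRRRR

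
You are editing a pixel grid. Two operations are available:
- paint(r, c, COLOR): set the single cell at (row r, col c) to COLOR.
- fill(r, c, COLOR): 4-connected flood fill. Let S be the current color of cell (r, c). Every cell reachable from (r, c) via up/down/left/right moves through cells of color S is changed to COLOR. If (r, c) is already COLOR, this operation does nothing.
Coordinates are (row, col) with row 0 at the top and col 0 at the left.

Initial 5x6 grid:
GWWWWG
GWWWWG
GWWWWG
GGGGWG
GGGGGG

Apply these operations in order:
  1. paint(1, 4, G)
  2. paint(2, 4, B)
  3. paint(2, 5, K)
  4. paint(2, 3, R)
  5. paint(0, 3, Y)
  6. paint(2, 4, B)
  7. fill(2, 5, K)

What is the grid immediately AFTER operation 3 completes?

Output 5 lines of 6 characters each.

Answer: GWWWWG
GWWWGG
GWWWBK
GGGGWG
GGGGGG

Derivation:
After op 1 paint(1,4,G):
GWWWWG
GWWWGG
GWWWWG
GGGGWG
GGGGGG
After op 2 paint(2,4,B):
GWWWWG
GWWWGG
GWWWBG
GGGGWG
GGGGGG
After op 3 paint(2,5,K):
GWWWWG
GWWWGG
GWWWBK
GGGGWG
GGGGGG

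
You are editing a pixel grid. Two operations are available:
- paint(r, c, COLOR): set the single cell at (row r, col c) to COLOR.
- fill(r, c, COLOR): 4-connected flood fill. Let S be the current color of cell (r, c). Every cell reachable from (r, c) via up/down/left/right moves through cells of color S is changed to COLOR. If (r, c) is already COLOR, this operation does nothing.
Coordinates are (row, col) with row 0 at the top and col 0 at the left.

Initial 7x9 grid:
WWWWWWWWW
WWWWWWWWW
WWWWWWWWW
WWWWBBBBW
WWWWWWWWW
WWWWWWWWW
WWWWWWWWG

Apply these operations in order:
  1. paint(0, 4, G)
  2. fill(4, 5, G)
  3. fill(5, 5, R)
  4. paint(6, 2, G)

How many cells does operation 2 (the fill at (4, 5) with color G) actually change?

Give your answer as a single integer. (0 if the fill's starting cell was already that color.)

After op 1 paint(0,4,G):
WWWWGWWWW
WWWWWWWWW
WWWWWWWWW
WWWWBBBBW
WWWWWWWWW
WWWWWWWWW
WWWWWWWWG
After op 2 fill(4,5,G) [57 cells changed]:
GGGGGGGGG
GGGGGGGGG
GGGGGGGGG
GGGGBBBBG
GGGGGGGGG
GGGGGGGGG
GGGGGGGGG

Answer: 57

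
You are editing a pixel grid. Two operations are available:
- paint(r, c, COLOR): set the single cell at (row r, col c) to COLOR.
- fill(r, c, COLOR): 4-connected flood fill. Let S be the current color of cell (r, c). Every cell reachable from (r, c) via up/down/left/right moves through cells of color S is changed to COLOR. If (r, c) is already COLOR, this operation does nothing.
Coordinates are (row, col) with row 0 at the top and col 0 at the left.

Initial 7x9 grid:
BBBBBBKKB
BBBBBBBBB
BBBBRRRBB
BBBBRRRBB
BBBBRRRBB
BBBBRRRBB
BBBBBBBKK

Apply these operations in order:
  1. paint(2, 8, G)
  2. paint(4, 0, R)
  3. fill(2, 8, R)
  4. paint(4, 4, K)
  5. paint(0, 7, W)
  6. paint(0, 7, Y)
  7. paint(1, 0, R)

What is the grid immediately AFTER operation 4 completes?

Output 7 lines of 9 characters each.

Answer: BBBBBBKKB
BBBBBBBBB
BBBBRRRBR
BBBBRRRBB
RBBBKRRBB
BBBBRRRBB
BBBBBBBKK

Derivation:
After op 1 paint(2,8,G):
BBBBBBKKB
BBBBBBBBB
BBBBRRRBG
BBBBRRRBB
BBBBRRRBB
BBBBRRRBB
BBBBBBBKK
After op 2 paint(4,0,R):
BBBBBBKKB
BBBBBBBBB
BBBBRRRBG
BBBBRRRBB
RBBBRRRBB
BBBBRRRBB
BBBBBBBKK
After op 3 fill(2,8,R) [1 cells changed]:
BBBBBBKKB
BBBBBBBBB
BBBBRRRBR
BBBBRRRBB
RBBBRRRBB
BBBBRRRBB
BBBBBBBKK
After op 4 paint(4,4,K):
BBBBBBKKB
BBBBBBBBB
BBBBRRRBR
BBBBRRRBB
RBBBKRRBB
BBBBRRRBB
BBBBBBBKK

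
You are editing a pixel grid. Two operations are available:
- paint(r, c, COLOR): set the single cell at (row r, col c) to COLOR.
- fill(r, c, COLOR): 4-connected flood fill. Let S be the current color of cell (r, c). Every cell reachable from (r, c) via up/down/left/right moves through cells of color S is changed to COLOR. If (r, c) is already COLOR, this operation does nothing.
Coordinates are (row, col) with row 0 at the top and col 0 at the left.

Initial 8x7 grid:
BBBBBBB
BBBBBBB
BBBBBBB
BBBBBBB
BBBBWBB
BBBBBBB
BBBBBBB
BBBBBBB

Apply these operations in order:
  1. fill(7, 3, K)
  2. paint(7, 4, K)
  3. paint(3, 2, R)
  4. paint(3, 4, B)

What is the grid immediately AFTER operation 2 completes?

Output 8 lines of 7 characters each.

Answer: KKKKKKK
KKKKKKK
KKKKKKK
KKKKKKK
KKKKWKK
KKKKKKK
KKKKKKK
KKKKKKK

Derivation:
After op 1 fill(7,3,K) [55 cells changed]:
KKKKKKK
KKKKKKK
KKKKKKK
KKKKKKK
KKKKWKK
KKKKKKK
KKKKKKK
KKKKKKK
After op 2 paint(7,4,K):
KKKKKKK
KKKKKKK
KKKKKKK
KKKKKKK
KKKKWKK
KKKKKKK
KKKKKKK
KKKKKKK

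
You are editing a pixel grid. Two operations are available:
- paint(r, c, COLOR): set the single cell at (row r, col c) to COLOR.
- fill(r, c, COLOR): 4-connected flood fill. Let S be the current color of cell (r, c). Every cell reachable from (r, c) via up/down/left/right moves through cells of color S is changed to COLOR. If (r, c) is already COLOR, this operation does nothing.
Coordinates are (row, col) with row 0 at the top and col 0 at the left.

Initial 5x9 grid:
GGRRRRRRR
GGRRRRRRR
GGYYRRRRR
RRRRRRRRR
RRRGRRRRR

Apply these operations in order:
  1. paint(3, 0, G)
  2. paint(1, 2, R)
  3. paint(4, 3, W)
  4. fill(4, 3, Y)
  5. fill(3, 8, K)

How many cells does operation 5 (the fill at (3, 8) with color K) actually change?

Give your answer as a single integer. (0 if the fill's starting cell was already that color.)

Answer: 35

Derivation:
After op 1 paint(3,0,G):
GGRRRRRRR
GGRRRRRRR
GGYYRRRRR
GRRRRRRRR
RRRGRRRRR
After op 2 paint(1,2,R):
GGRRRRRRR
GGRRRRRRR
GGYYRRRRR
GRRRRRRRR
RRRGRRRRR
After op 3 paint(4,3,W):
GGRRRRRRR
GGRRRRRRR
GGYYRRRRR
GRRRRRRRR
RRRWRRRRR
After op 4 fill(4,3,Y) [1 cells changed]:
GGRRRRRRR
GGRRRRRRR
GGYYRRRRR
GRRRRRRRR
RRRYRRRRR
After op 5 fill(3,8,K) [35 cells changed]:
GGKKKKKKK
GGKKKKKKK
GGYYKKKKK
GKKKKKKKK
KKKYKKKKK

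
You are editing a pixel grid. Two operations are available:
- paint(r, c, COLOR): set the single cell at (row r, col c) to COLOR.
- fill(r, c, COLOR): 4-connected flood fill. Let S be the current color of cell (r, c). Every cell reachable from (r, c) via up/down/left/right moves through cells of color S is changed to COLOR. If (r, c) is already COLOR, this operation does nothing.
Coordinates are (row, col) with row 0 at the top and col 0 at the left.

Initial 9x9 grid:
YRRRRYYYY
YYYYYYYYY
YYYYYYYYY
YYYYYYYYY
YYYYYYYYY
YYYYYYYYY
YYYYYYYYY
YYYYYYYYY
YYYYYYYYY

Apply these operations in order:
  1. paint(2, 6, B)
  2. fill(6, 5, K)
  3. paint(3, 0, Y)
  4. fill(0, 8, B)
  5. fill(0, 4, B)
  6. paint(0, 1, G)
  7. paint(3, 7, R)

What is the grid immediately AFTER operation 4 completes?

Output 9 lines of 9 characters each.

Answer: BRRRRBBBB
BBBBBBBBB
BBBBBBBBB
YBBBBBBBB
BBBBBBBBB
BBBBBBBBB
BBBBBBBBB
BBBBBBBBB
BBBBBBBBB

Derivation:
After op 1 paint(2,6,B):
YRRRRYYYY
YYYYYYYYY
YYYYYYBYY
YYYYYYYYY
YYYYYYYYY
YYYYYYYYY
YYYYYYYYY
YYYYYYYYY
YYYYYYYYY
After op 2 fill(6,5,K) [76 cells changed]:
KRRRRKKKK
KKKKKKKKK
KKKKKKBKK
KKKKKKKKK
KKKKKKKKK
KKKKKKKKK
KKKKKKKKK
KKKKKKKKK
KKKKKKKKK
After op 3 paint(3,0,Y):
KRRRRKKKK
KKKKKKKKK
KKKKKKBKK
YKKKKKKKK
KKKKKKKKK
KKKKKKKKK
KKKKKKKKK
KKKKKKKKK
KKKKKKKKK
After op 4 fill(0,8,B) [75 cells changed]:
BRRRRBBBB
BBBBBBBBB
BBBBBBBBB
YBBBBBBBB
BBBBBBBBB
BBBBBBBBB
BBBBBBBBB
BBBBBBBBB
BBBBBBBBB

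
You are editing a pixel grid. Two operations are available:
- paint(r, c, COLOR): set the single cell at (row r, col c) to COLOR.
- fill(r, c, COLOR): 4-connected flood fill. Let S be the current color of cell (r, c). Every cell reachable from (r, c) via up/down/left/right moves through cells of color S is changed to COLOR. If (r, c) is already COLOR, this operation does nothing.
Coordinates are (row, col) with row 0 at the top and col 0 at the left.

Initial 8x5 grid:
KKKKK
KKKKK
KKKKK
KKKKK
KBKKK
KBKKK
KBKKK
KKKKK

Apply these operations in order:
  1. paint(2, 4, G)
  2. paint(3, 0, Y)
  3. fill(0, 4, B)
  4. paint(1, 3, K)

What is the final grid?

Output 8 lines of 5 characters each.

After op 1 paint(2,4,G):
KKKKK
KKKKK
KKKKG
KKKKK
KBKKK
KBKKK
KBKKK
KKKKK
After op 2 paint(3,0,Y):
KKKKK
KKKKK
KKKKG
YKKKK
KBKKK
KBKKK
KBKKK
KKKKK
After op 3 fill(0,4,B) [35 cells changed]:
BBBBB
BBBBB
BBBBG
YBBBB
BBBBB
BBBBB
BBBBB
BBBBB
After op 4 paint(1,3,K):
BBBBB
BBBKB
BBBBG
YBBBB
BBBBB
BBBBB
BBBBB
BBBBB

Answer: BBBBB
BBBKB
BBBBG
YBBBB
BBBBB
BBBBB
BBBBB
BBBBB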